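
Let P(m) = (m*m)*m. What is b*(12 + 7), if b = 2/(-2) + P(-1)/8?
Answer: -171/8 ≈ -21.375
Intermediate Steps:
P(m) = m³ (P(m) = m²*m = m³)
b = -9/8 (b = 2/(-2) + (-1)³/8 = 2*(-½) - 1*⅛ = -1 - ⅛ = -9/8 ≈ -1.1250)
b*(12 + 7) = -9*(12 + 7)/8 = -9/8*19 = -171/8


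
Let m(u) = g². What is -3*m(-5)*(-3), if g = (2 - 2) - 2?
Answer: 36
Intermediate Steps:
g = -2 (g = 0 - 2 = -2)
m(u) = 4 (m(u) = (-2)² = 4)
-3*m(-5)*(-3) = -3*4*(-3) = -12*(-3) = 36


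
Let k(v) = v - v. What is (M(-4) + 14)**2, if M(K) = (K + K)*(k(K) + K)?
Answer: 2116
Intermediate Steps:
k(v) = 0
M(K) = 2*K**2 (M(K) = (K + K)*(0 + K) = (2*K)*K = 2*K**2)
(M(-4) + 14)**2 = (2*(-4)**2 + 14)**2 = (2*16 + 14)**2 = (32 + 14)**2 = 46**2 = 2116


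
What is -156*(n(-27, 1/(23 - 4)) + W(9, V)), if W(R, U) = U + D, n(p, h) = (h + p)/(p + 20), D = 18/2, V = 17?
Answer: -619320/133 ≈ -4656.5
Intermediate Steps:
D = 9 (D = 18*(½) = 9)
n(p, h) = (h + p)/(20 + p)
W(R, U) = 9 + U (W(R, U) = U + 9 = 9 + U)
-156*(n(-27, 1/(23 - 4)) + W(9, V)) = -156*((1/(23 - 4) - 27)/(20 - 27) + (9 + 17)) = -156*((1/19 - 27)/(-7) + 26) = -156*(-(1/19 - 27)/7 + 26) = -156*(-⅐*(-512/19) + 26) = -156*(512/133 + 26) = -156*3970/133 = -619320/133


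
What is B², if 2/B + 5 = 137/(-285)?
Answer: 81225/609961 ≈ 0.13316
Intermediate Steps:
B = -285/781 (B = 2/(-5 + 137/(-285)) = 2/(-5 + 137*(-1/285)) = 2/(-5 - 137/285) = 2/(-1562/285) = 2*(-285/1562) = -285/781 ≈ -0.36492)
B² = (-285/781)² = 81225/609961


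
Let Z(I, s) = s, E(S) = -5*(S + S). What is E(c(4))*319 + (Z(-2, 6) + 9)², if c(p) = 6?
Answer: -18915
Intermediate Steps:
E(S) = -10*S
E(c(4))*319 + (Z(-2, 6) + 9)² = -10*6*319 + (6 + 9)² = -60*319 + 15² = -19140 + 225 = -18915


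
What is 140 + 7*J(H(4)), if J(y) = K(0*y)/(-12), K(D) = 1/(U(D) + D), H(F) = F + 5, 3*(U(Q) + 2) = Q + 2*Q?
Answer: 3367/24 ≈ 140.29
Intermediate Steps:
U(Q) = -2 + Q (U(Q) = -2 + (Q + 2*Q)/3 = -2 + (3*Q)/3 = -2 + Q)
H(F) = 5 + F
K(D) = 1/(-2 + 2*D) (K(D) = 1/((-2 + D) + D) = 1/(-2 + 2*D))
J(y) = 1/24 (J(y) = (1/(2*(-1 + 0*y)))/(-12) = (1/(2*(-1 + 0)))*(-1/12) = ((½)/(-1))*(-1/12) = ((½)*(-1))*(-1/12) = -½*(-1/12) = 1/24)
140 + 7*J(H(4)) = 140 + 7*(1/24) = 140 + 7/24 = 3367/24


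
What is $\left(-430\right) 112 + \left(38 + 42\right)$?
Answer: $-48080$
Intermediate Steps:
$\left(-430\right) 112 + \left(38 + 42\right) = -48160 + 80 = -48080$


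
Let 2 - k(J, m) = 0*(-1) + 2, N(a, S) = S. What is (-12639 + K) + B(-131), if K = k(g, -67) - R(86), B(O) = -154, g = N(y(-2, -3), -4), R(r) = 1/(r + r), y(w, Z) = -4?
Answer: -2200397/172 ≈ -12793.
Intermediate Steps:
R(r) = 1/(2*r)
g = -4
k(J, m) = 0 (k(J, m) = 2 - (0*(-1) + 2) = 2 - (0 + 2) = 2 - 1*2 = 2 - 2 = 0)
K = -1/172 (K = 0 - 1/(2*86) = 0 - 1*1/172 = 0 - 1/172 = -1/172 ≈ -0.0058140)
(-12639 + K) + B(-131) = (-12639 - 1/172) - 154 = -2173909/172 - 154 = -2200397/172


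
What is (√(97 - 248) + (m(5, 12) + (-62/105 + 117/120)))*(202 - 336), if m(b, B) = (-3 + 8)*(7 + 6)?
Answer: -3679841/420 - 134*I*√151 ≈ -8761.5 - 1646.6*I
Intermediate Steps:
m(b, B) = 65 (m(b, B) = 5*13 = 65)
(√(97 - 248) + (m(5, 12) + (-62/105 + 117/120)))*(202 - 336) = (√(97 - 248) + (65 + (-62/105 + 117/120)))*(202 - 336) = (√(-151) + (65 + (-62*1/105 + 117*(1/120))))*(-134) = (I*√151 + (65 + (-62/105 + 39/40)))*(-134) = (I*√151 + (65 + 323/840))*(-134) = (I*√151 + 54923/840)*(-134) = (54923/840 + I*√151)*(-134) = -3679841/420 - 134*I*√151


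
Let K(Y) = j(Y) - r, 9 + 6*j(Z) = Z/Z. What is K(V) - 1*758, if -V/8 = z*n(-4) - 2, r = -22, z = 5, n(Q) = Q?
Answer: -2212/3 ≈ -737.33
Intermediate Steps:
j(Z) = -4/3 (j(Z) = -3/2 + (Z/Z)/6 = -3/2 + (⅙)*1 = -3/2 + ⅙ = -4/3)
V = 176 (V = -8*(5*(-4) - 2) = -8*(-20 - 2) = -8*(-22) = 176)
K(Y) = 62/3 (K(Y) = -4/3 - 1*(-22) = -4/3 + 22 = 62/3)
K(V) - 1*758 = 62/3 - 1*758 = 62/3 - 758 = -2212/3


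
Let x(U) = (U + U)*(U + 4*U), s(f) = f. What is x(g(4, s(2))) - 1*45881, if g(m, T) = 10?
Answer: -44881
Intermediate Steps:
x(U) = 10*U² (x(U) = (2*U)*(5*U) = 10*U²)
x(g(4, s(2))) - 1*45881 = 10*10² - 1*45881 = 10*100 - 45881 = 1000 - 45881 = -44881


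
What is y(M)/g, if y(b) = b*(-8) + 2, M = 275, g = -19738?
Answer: 1099/9869 ≈ 0.11136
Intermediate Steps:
y(b) = 2 - 8*b (y(b) = -8*b + 2 = 2 - 8*b)
y(M)/g = (2 - 8*275)/(-19738) = (2 - 2200)*(-1/19738) = -2198*(-1/19738) = 1099/9869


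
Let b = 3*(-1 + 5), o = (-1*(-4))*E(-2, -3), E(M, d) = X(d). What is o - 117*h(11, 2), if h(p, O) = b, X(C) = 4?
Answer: -1388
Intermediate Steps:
E(M, d) = 4
o = 16 (o = -1*(-4)*4 = 4*4 = 16)
b = 12 (b = 3*4 = 12)
h(p, O) = 12
o - 117*h(11, 2) = 16 - 117*12 = 16 - 1404 = -1388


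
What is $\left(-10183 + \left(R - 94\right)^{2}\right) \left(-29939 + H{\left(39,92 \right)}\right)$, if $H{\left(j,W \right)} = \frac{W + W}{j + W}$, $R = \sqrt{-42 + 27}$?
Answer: $\frac{5341525650}{131} + \frac{737303100 i \sqrt{15}}{131} \approx 4.0775 \cdot 10^{7} + 2.1798 \cdot 10^{7} i$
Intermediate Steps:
$R = i \sqrt{15}$ ($R = \sqrt{-15} = i \sqrt{15} \approx 3.873 i$)
$H{\left(j,W \right)} = \frac{2 W}{W + j}$
$\left(-10183 + \left(R - 94\right)^{2}\right) \left(-29939 + H{\left(39,92 \right)}\right) = \left(-10183 + \left(i \sqrt{15} - 94\right)^{2}\right) \left(-29939 + 2 \cdot 92 \frac{1}{92 + 39}\right) = \left(-10183 + \left(-94 + i \sqrt{15}\right)^{2}\right) \left(-29939 + 2 \cdot 92 \cdot \frac{1}{131}\right) = \left(-10183 + \left(-94 + i \sqrt{15}\right)^{2}\right) \left(-29939 + \frac{184}{131}\right) = \left(-10183 + \left(-94 + i \sqrt{15}\right)^{2}\right) \left(- \frac{3921825}{131}\right) = \frac{39935943975}{131} - \frac{3921825 \left(-94 + i \sqrt{15}\right)^{2}}{131}$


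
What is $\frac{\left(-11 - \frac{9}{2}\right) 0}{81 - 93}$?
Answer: $0$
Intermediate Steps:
$\frac{\left(-11 - \frac{9}{2}\right) 0}{81 - 93} = \frac{\left(-11 - \frac{9}{2}\right) 0}{-12} = \left(-11 - \frac{9}{2}\right) 0 \left(- \frac{1}{12}\right) = \left(- \frac{31}{2}\right) 0 \left(- \frac{1}{12}\right) = 0 \left(- \frac{1}{12}\right) = 0$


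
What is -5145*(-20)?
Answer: 102900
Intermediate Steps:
-5145*(-20) = -1*(-102900) = 102900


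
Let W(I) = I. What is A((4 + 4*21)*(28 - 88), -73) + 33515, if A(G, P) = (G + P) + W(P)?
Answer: 28089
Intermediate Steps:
A(G, P) = G + 2*P (A(G, P) = (G + P) + P = G + 2*P)
A((4 + 4*21)*(28 - 88), -73) + 33515 = ((4 + 4*21)*(28 - 88) + 2*(-73)) + 33515 = ((4 + 84)*(-60) - 146) + 33515 = (88*(-60) - 146) + 33515 = (-5280 - 146) + 33515 = -5426 + 33515 = 28089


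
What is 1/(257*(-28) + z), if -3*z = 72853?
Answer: -3/94441 ≈ -3.1766e-5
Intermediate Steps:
z = -72853/3 (z = -⅓*72853 = -72853/3 ≈ -24284.)
1/(257*(-28) + z) = 1/(257*(-28) - 72853/3) = 1/(-7196 - 72853/3) = 1/(-94441/3) = -3/94441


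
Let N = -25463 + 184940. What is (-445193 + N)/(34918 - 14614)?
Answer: -71429/5076 ≈ -14.072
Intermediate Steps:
N = 159477
(-445193 + N)/(34918 - 14614) = (-445193 + 159477)/(34918 - 14614) = -285716/20304 = -285716*1/20304 = -71429/5076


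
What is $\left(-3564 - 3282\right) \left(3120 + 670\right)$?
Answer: $-25946340$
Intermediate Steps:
$\left(-3564 - 3282\right) \left(3120 + 670\right) = \left(-6846\right) 3790 = -25946340$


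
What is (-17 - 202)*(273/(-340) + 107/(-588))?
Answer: 1796749/8330 ≈ 215.70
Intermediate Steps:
(-17 - 202)*(273/(-340) + 107/(-588)) = -219*(273*(-1/340) + 107*(-1/588)) = -219*(-273/340 - 107/588) = -219*(-24613/24990) = 1796749/8330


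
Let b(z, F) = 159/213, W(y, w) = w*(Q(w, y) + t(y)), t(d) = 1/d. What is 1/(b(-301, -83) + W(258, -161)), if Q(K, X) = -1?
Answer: 18318/2951441 ≈ 0.0062065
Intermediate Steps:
t(d) = 1/d
W(y, w) = w*(-1 + 1/y)
b(z, F) = 53/71 (b(z, F) = 159*(1/213) = 53/71)
1/(b(-301, -83) + W(258, -161)) = 1/(53/71 + (-1*(-161) - 161/258)) = 1/(53/71 + (161 - 161*1/258)) = 1/(53/71 + (161 - 161/258)) = 1/(53/71 + 41377/258) = 1/(2951441/18318) = 18318/2951441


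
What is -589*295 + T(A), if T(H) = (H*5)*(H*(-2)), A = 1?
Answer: -173765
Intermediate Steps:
T(H) = -10*H² (T(H) = (5*H)*(-2*H) = -10*H²)
-589*295 + T(A) = -589*295 - 10*1² = -173755 - 10*1 = -173755 - 10 = -173765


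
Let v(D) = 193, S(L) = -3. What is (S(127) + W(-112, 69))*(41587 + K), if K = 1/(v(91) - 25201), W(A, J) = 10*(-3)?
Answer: -11440084645/8336 ≈ -1.3724e+6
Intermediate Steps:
W(A, J) = -30
K = -1/25008 (K = 1/(193 - 25201) = 1/(-25008) = -1/25008 ≈ -3.9987e-5)
(S(127) + W(-112, 69))*(41587 + K) = (-3 - 30)*(41587 - 1/25008) = -33*1040007695/25008 = -11440084645/8336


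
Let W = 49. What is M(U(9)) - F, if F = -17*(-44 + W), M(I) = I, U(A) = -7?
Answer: 78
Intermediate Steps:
F = -85 (F = -17*(-44 + 49) = -17*5 = -85)
M(U(9)) - F = -7 - 1*(-85) = -7 + 85 = 78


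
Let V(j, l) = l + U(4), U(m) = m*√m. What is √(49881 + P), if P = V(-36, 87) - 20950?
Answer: √29026 ≈ 170.37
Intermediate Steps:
U(m) = m^(3/2)
V(j, l) = 8 + l (V(j, l) = l + 4^(3/2) = l + 8 = 8 + l)
P = -20855 (P = (8 + 87) - 20950 = 95 - 20950 = -20855)
√(49881 + P) = √(49881 - 20855) = √29026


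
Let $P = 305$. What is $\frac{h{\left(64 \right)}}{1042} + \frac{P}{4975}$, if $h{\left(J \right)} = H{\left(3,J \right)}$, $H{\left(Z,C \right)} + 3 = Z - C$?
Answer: $- \frac{59}{518395} \approx -0.00011381$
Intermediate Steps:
$H{\left(Z,C \right)} = -3 + Z - C$ ($H{\left(Z,C \right)} = -3 - \left(C - Z\right) = -3 + Z - C$)
$h{\left(J \right)} = - J$ ($h{\left(J \right)} = -3 + 3 - J = - J$)
$\frac{h{\left(64 \right)}}{1042} + \frac{P}{4975} = \frac{\left(-1\right) 64}{1042} + \frac{305}{4975} = \left(-64\right) \frac{1}{1042} + 305 \cdot \frac{1}{4975} = - \frac{32}{521} + \frac{61}{995} = - \frac{59}{518395}$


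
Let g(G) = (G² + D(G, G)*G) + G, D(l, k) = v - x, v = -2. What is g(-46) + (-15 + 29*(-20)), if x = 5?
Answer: 1797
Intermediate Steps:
D(l, k) = -7 (D(l, k) = -2 - 1*5 = -2 - 5 = -7)
g(G) = G² - 6*G (g(G) = (G² - 7*G) + G = G² - 6*G)
g(-46) + (-15 + 29*(-20)) = -46*(-6 - 46) + (-15 + 29*(-20)) = -46*(-52) + (-15 - 580) = 2392 - 595 = 1797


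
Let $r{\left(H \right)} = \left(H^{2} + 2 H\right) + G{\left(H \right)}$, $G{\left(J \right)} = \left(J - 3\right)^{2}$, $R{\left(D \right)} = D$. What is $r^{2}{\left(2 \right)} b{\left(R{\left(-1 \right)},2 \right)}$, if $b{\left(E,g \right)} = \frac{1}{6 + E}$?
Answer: $\frac{81}{5} \approx 16.2$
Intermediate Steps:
$G{\left(J \right)} = \left(-3 + J\right)^{2}$
$r{\left(H \right)} = H^{2} + \left(-3 + H\right)^{2} + 2 H$ ($r{\left(H \right)} = \left(H^{2} + 2 H\right) + \left(-3 + H\right)^{2} = H^{2} + \left(-3 + H\right)^{2} + 2 H$)
$r^{2}{\left(2 \right)} b{\left(R{\left(-1 \right)},2 \right)} = \frac{\left(9 - 8 + 2 \cdot 2^{2}\right)^{2}}{6 - 1} = \frac{\left(9 - 8 + 2 \cdot 4\right)^{2}}{5} = \left(9 - 8 + 8\right)^{2} \cdot \frac{1}{5} = 9^{2} \cdot \frac{1}{5} = 81 \cdot \frac{1}{5} = \frac{81}{5}$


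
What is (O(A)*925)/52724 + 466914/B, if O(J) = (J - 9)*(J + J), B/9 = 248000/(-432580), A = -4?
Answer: -22185115267331/245166600 ≈ -90490.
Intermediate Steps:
B = -111600/21629 (B = 9*(248000/(-432580)) = 9*(248000*(-1/432580)) = 9*(-12400/21629) = -111600/21629 ≈ -5.1597)
O(J) = 2*J*(-9 + J) (O(J) = (-9 + J)*(2*J) = 2*J*(-9 + J))
(O(A)*925)/52724 + 466914/B = ((2*(-4)*(-9 - 4))*925)/52724 + 466914/(-111600/21629) = ((2*(-4)*(-13))*925)*(1/52724) + 466914*(-21629/111600) = (104*925)*(1/52724) - 1683147151/18600 = 96200*(1/52724) - 1683147151/18600 = 24050/13181 - 1683147151/18600 = -22185115267331/245166600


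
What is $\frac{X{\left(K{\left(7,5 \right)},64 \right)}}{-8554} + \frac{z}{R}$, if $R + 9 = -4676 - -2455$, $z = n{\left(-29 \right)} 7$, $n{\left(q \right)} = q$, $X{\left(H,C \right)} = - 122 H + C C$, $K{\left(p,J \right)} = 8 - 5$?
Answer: $- \frac{3290719}{9537710} \approx -0.34502$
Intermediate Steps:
$K{\left(p,J \right)} = 3$
$X{\left(H,C \right)} = C^{2} - 122 H$ ($X{\left(H,C \right)} = - 122 H + C^{2} = C^{2} - 122 H$)
$z = -203$ ($z = \left(-29\right) 7 = -203$)
$R = -2230$ ($R = -9 - 2221 = -2230$)
$\frac{X{\left(K{\left(7,5 \right)},64 \right)}}{-8554} + \frac{z}{R} = \frac{64^{2} - 366}{-8554} - \frac{203}{-2230} = \left(4096 - 366\right) \left(- \frac{1}{8554}\right) - - \frac{203}{2230} = 3730 \left(- \frac{1}{8554}\right) + \frac{203}{2230} = - \frac{1865}{4277} + \frac{203}{2230} = - \frac{3290719}{9537710}$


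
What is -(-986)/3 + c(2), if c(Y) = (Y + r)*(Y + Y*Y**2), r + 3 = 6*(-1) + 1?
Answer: 806/3 ≈ 268.67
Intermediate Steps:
r = -8 (r = -3 + (6*(-1) + 1) = -3 + (-6 + 1) = -3 - 5 = -8)
c(Y) = (-8 + Y)*(Y + Y**3) (c(Y) = (Y - 8)*(Y + Y*Y**2) = (-8 + Y)*(Y + Y**3))
-(-986)/3 + c(2) = -(-986)/3 + 2*(-8 + 2 + 2**3 - 8*2**2) = -(-986)/3 + 2*(-8 + 2 + 8 - 8*4) = -34*(-29/3) + 2*(-8 + 2 + 8 - 32) = 986/3 + 2*(-30) = 986/3 - 60 = 806/3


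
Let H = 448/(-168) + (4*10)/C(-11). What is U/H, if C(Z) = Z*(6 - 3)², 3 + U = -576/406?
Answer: 88803/61712 ≈ 1.4390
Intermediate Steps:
U = -897/203 (U = -3 - 576/406 = -3 - 576*1/406 = -3 - 288/203 = -897/203 ≈ -4.4187)
C(Z) = 9*Z (C(Z) = Z*3² = Z*9 = 9*Z)
H = -304/99 (H = 448/(-168) + (4*10)/((9*(-11))) = 448*(-1/168) + 40/(-99) = -8/3 + 40*(-1/99) = -8/3 - 40/99 = -304/99 ≈ -3.0707)
U/H = -897/(203*(-304/99)) = -897/203*(-99/304) = 88803/61712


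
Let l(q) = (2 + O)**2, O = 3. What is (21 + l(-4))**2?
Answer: 2116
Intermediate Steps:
l(q) = 25 (l(q) = (2 + 3)**2 = 5**2 = 25)
(21 + l(-4))**2 = (21 + 25)**2 = 46**2 = 2116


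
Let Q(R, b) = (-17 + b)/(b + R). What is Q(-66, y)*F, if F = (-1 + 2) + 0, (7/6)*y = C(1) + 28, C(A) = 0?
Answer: -⅙ ≈ -0.16667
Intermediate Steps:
y = 24 (y = 6*(0 + 28)/7 = (6/7)*28 = 24)
Q(R, b) = (-17 + b)/(R + b)
F = 1 (F = 1 + 0 = 1)
Q(-66, y)*F = ((-17 + 24)/(-66 + 24))*1 = (7/(-42))*1 = -1/42*7*1 = -⅙*1 = -⅙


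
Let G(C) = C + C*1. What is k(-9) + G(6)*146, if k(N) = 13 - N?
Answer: 1774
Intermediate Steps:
G(C) = 2*C (G(C) = C + C = 2*C)
k(-9) + G(6)*146 = (13 - 1*(-9)) + (2*6)*146 = (13 + 9) + 12*146 = 22 + 1752 = 1774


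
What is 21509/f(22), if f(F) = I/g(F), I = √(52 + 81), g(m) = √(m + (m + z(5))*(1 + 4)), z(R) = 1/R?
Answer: 21509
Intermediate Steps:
g(m) = √(1 + 6*m) (g(m) = √(m + (m + 1/5)*(1 + 4)) = √(m + (m + ⅕)*5) = √(m + (⅕ + m)*5) = √(m + (1 + 5*m)) = √(1 + 6*m))
I = √133 ≈ 11.533
f(F) = √133/√(1 + 6*F) (f(F) = √133/(√(1 + 6*F)) = √133/√(1 + 6*F))
21509/f(22) = 21509/((√133/√(1 + 6*22))) = 21509/((√133/√(1 + 132))) = 21509/((√133/√133)) = 21509/((√133*(√133/133))) = 21509/1 = 21509*1 = 21509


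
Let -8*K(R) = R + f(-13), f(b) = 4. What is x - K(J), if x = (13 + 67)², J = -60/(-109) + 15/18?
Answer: 33488321/5232 ≈ 6400.7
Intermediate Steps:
J = 905/654 (J = -60*(-1/109) + 15*(1/18) = 60/109 + ⅚ = 905/654 ≈ 1.3838)
K(R) = -½ - R/8 (K(R) = -(R + 4)/8 = -(4 + R)/8 = -½ - R/8)
x = 6400 (x = 80² = 6400)
x - K(J) = 6400 - (-½ - ⅛*905/654) = 6400 - (-½ - 905/5232) = 6400 - 1*(-3521/5232) = 6400 + 3521/5232 = 33488321/5232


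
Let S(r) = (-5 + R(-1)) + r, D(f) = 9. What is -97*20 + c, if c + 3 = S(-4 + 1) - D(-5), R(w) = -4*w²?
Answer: -1964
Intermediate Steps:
S(r) = -9 + r (S(r) = (-5 - 4*(-1)²) + r = (-5 - 4*1) + r = (-5 - 4) + r = -9 + r)
c = -24 (c = -3 + ((-9 + (-4 + 1)) - 1*9) = -3 + ((-9 - 3) - 9) = -3 + (-12 - 9) = -3 - 21 = -24)
-97*20 + c = -97*20 - 24 = -1940 - 24 = -1964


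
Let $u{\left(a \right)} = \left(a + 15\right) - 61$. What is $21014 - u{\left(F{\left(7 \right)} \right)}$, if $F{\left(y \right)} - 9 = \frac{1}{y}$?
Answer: $\frac{147356}{7} \approx 21051.0$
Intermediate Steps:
$F{\left(y \right)} = 9 + \frac{1}{y}$
$u{\left(a \right)} = -46 + a$ ($u{\left(a \right)} = \left(15 + a\right) - 61 = -46 + a$)
$21014 - u{\left(F{\left(7 \right)} \right)} = 21014 - \left(-46 + \left(9 + \frac{1}{7}\right)\right) = 21014 - \left(-46 + \frac{64}{7}\right) = 21014 - - \frac{258}{7} = 21014 + \frac{258}{7} = \frac{147356}{7}$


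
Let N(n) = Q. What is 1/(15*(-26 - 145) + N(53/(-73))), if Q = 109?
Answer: -1/2456 ≈ -0.00040717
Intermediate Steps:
N(n) = 109
1/(15*(-26 - 145) + N(53/(-73))) = 1/(15*(-26 - 145) + 109) = 1/(15*(-171) + 109) = 1/(-2565 + 109) = 1/(-2456) = -1/2456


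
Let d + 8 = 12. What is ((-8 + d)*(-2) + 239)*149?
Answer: 36803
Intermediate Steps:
d = 4 (d = -8 + 12 = 4)
((-8 + d)*(-2) + 239)*149 = ((-8 + 4)*(-2) + 239)*149 = (-4*(-2) + 239)*149 = (8 + 239)*149 = 247*149 = 36803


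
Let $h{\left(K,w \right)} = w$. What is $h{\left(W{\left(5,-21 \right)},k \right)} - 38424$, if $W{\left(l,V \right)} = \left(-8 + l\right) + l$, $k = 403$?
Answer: $-38021$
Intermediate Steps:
$W{\left(l,V \right)} = -8 + 2 l$
$h{\left(W{\left(5,-21 \right)},k \right)} - 38424 = 403 - 38424 = -38021$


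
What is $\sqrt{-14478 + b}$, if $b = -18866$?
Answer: $8 i \sqrt{521} \approx 182.6 i$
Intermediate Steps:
$\sqrt{-14478 + b} = \sqrt{-14478 - 18866} = \sqrt{-33344} = 8 i \sqrt{521}$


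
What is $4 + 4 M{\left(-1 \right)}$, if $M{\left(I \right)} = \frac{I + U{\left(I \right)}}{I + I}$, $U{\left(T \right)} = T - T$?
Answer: $6$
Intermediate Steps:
$U{\left(T \right)} = 0$
$M{\left(I \right)} = \frac{1}{2}$ ($M{\left(I \right)} = \frac{I + 0}{I + I} = \frac{I}{2 I} = I \frac{1}{2 I} = \frac{1}{2}$)
$4 + 4 M{\left(-1 \right)} = 4 + 4 \cdot \frac{1}{2} = 4 + 2 = 6$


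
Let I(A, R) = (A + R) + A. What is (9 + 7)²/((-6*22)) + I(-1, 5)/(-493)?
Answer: -31651/16269 ≈ -1.9455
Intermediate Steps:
I(A, R) = R + 2*A
(9 + 7)²/((-6*22)) + I(-1, 5)/(-493) = (9 + 7)²/((-6*22)) + (5 + 2*(-1))/(-493) = 16²/(-132) + (5 - 2)*(-1/493) = 256*(-1/132) + 3*(-1/493) = -64/33 - 3/493 = -31651/16269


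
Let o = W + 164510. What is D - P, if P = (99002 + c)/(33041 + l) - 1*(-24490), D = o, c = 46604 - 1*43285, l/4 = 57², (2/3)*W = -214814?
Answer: -8388089758/46037 ≈ -1.8220e+5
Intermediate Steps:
W = -322221 (W = (3/2)*(-214814) = -322221)
l = 12996 (l = 4*57² = 4*3249 = 12996)
c = 3319 (c = 46604 - 43285 = 3319)
o = -157711 (o = -322221 + 164510 = -157711)
D = -157711
P = 1127548451/46037 (P = (99002 + 3319)/(33041 + 12996) - 1*(-24490) = 102321/46037 + 24490 = 1127548451/46037 ≈ 24492.)
D - P = -157711 - 1*1127548451/46037 = -157711 - 1127548451/46037 = -8388089758/46037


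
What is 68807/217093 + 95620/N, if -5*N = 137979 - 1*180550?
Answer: 106721346097/9241866103 ≈ 11.548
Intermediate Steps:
N = 42571/5 (N = -(137979 - 1*180550)/5 = -(137979 - 180550)/5 = -⅕*(-42571) = 42571/5 ≈ 8514.2)
68807/217093 + 95620/N = 68807/217093 + 95620/(42571/5) = 68807*(1/217093) + 95620*(5/42571) = 68807/217093 + 478100/42571 = 106721346097/9241866103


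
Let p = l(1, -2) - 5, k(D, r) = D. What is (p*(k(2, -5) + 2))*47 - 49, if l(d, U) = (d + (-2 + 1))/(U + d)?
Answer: -989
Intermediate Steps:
l(d, U) = (-1 + d)/(U + d) (l(d, U) = (d - 1)/(U + d) = (-1 + d)/(U + d))
p = -5 (p = (-1 + 1)/(-2 + 1) - 5 = 0/(-1) - 5 = -1*0 - 5 = 0 - 5 = -5)
(p*(k(2, -5) + 2))*47 - 49 = -5*(2 + 2)*47 - 49 = -5*4*47 - 49 = -20*47 - 49 = -940 - 49 = -989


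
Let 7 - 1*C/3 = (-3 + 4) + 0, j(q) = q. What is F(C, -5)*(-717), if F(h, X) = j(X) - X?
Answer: 0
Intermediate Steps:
C = 18 (C = 21 - 3*((-3 + 4) + 0) = 21 - 3*(1 + 0) = 21 - 3*1 = 21 - 3 = 18)
F(h, X) = 0 (F(h, X) = X - X = 0)
F(C, -5)*(-717) = 0*(-717) = 0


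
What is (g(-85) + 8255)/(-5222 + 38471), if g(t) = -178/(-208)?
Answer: 286203/1152632 ≈ 0.24830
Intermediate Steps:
g(t) = 89/104 (g(t) = -178*(-1/208) = 89/104)
(g(-85) + 8255)/(-5222 + 38471) = (89/104 + 8255)/(-5222 + 38471) = (858609/104)/33249 = (858609/104)*(1/33249) = 286203/1152632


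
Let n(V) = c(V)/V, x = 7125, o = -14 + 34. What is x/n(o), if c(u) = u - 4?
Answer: 35625/4 ≈ 8906.3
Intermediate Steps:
o = 20
c(u) = -4 + u
n(V) = (-4 + V)/V
x/n(o) = 7125/(((-4 + 20)/20)) = 7125/(((1/20)*16)) = 7125/(⅘) = 7125*(5/4) = 35625/4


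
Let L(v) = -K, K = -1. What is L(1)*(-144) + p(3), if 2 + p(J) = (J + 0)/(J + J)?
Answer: -291/2 ≈ -145.50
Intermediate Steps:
L(v) = 1 (L(v) = -1*(-1) = 1)
p(J) = -3/2 (p(J) = -2 + (J + 0)/(J + J) = -2 + J/((2*J)) = -2 + J*(1/(2*J)) = -2 + ½ = -3/2)
L(1)*(-144) + p(3) = 1*(-144) - 3/2 = -144 - 3/2 = -291/2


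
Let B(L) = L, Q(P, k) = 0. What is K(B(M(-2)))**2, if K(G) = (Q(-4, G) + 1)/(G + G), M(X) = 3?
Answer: 1/36 ≈ 0.027778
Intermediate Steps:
K(G) = 1/(2*G) (K(G) = (0 + 1)/(G + G) = 1/(2*G))
K(B(M(-2)))**2 = ((1/2)/3)**2 = ((1/2)*(1/3))**2 = (1/6)**2 = 1/36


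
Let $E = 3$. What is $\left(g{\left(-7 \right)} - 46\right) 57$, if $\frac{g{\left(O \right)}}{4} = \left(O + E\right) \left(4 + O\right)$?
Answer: $114$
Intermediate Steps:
$g{\left(O \right)} = 4 \left(3 + O\right) \left(4 + O\right)$ ($g{\left(O \right)} = 4 \left(O + 3\right) \left(4 + O\right) = 4 \left(3 + O\right) \left(4 + O\right)$)
$\left(g{\left(-7 \right)} - 46\right) 57 = \left(\left(48 + 4 \left(-7\right)^{2} + 28 \left(-7\right)\right) - 46\right) 57 = \left(\left(48 + 4 \cdot 49 - 196\right) - 46\right) 57 = \left(\left(48 + 196 - 196\right) - 46\right) 57 = \left(48 - 46\right) 57 = 2 \cdot 57 = 114$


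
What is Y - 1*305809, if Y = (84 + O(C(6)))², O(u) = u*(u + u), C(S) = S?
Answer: -281473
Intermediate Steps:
O(u) = 2*u² (O(u) = u*(2*u) = 2*u²)
Y = 24336 (Y = (84 + 2*6²)² = (84 + 2*36)² = (84 + 72)² = 156² = 24336)
Y - 1*305809 = 24336 - 1*305809 = 24336 - 305809 = -281473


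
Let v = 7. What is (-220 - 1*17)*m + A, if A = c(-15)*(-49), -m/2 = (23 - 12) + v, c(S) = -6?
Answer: 8826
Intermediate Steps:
m = -36 (m = -2*((23 - 12) + 7) = -2*(11 + 7) = -2*18 = -36)
A = 294 (A = -6*(-49) = 294)
(-220 - 1*17)*m + A = (-220 - 1*17)*(-36) + 294 = (-220 - 17)*(-36) + 294 = -237*(-36) + 294 = 8532 + 294 = 8826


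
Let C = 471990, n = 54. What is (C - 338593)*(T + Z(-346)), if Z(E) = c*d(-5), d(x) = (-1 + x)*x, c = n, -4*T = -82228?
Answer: 2958345269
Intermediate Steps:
T = 20557 (T = -¼*(-82228) = 20557)
c = 54
d(x) = x*(-1 + x)
Z(E) = 1620 (Z(E) = 54*(-5*(-1 - 5)) = 54*(-5*(-6)) = 54*30 = 1620)
(C - 338593)*(T + Z(-346)) = (471990 - 338593)*(20557 + 1620) = 133397*22177 = 2958345269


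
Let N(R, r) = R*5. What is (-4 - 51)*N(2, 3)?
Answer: -550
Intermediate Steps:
N(R, r) = 5*R
(-4 - 51)*N(2, 3) = (-4 - 51)*(5*2) = -55*10 = -550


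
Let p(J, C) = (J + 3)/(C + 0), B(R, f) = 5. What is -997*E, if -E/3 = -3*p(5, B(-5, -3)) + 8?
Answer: 47856/5 ≈ 9571.2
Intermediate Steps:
p(J, C) = (3 + J)/C
E = -48/5 (E = -3*(-3*(3 + 5)/5 + 8) = -3*(-3*8/5 + 8) = -3*(-24/5 + 8) = -3*16/5 = -48/5 ≈ -9.6000)
-997*E = -997*(-48/5) = 47856/5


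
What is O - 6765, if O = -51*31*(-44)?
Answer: 62799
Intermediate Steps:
O = 69564 (O = -1581*(-44) = 69564)
O - 6765 = 69564 - 6765 = 62799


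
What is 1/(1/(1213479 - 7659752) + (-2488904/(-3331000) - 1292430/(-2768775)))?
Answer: 1478920873126625/1795382934346624 ≈ 0.82374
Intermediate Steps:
1/(1/(1213479 - 7659752) + (-2488904/(-3331000) - 1292430/(-2768775))) = 1/(1/(-6446273) + (-2488904*(-1/3331000) - 1292430*(-1/2768775))) = 1/(-1/6446273 + (311113/416375 + 1286/2755)) = 1/(-1/6446273 + 278514913/229422625) = 1/(1795382934346624/1478920873126625) = 1478920873126625/1795382934346624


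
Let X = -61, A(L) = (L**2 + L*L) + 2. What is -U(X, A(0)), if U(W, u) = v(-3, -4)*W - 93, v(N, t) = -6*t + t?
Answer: 1313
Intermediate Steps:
A(L) = 2 + 2*L**2 (A(L) = (L**2 + L**2) + 2 = 2*L**2 + 2 = 2 + 2*L**2)
v(N, t) = -5*t
U(W, u) = -93 + 20*W (U(W, u) = (-5*(-4))*W - 93 = 20*W - 93 = -93 + 20*W)
-U(X, A(0)) = -(-93 + 20*(-61)) = -(-93 - 1220) = -1*(-1313) = 1313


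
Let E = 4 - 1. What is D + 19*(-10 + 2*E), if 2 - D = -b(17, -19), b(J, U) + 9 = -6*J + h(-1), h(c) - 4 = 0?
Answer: -181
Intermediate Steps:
E = 3
h(c) = 4 (h(c) = 4 + 0 = 4)
b(J, U) = -5 - 6*J (b(J, U) = -9 + (-6*J + 4) = -9 + (4 - 6*J) = -5 - 6*J)
D = -105 (D = 2 - (-1)*(-5 - 6*17) = 2 - (-1)*(-5 - 102) = 2 - (-1)*(-107) = 2 - 1*107 = 2 - 107 = -105)
D + 19*(-10 + 2*E) = -105 + 19*(-10 + 2*3) = -105 + 19*(-10 + 6) = -105 + 19*(-4) = -105 - 76 = -181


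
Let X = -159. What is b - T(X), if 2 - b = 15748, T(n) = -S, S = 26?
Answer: -15720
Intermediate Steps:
T(n) = -26 (T(n) = -1*26 = -26)
b = -15746 (b = 2 - 1*15748 = 2 - 15748 = -15746)
b - T(X) = -15746 - 1*(-26) = -15746 + 26 = -15720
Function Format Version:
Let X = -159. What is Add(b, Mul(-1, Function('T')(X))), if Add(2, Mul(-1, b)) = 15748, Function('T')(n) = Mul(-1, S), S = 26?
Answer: -15720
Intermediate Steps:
Function('T')(n) = -26 (Function('T')(n) = Mul(-1, 26) = -26)
b = -15746 (b = Add(2, Mul(-1, 15748)) = Add(2, -15748) = -15746)
Add(b, Mul(-1, Function('T')(X))) = Add(-15746, Mul(-1, -26)) = Add(-15746, 26) = -15720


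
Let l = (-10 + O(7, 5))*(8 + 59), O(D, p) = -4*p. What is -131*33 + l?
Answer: -6333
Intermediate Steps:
l = -2010 (l = (-10 - 4*5)*(8 + 59) = (-10 - 20)*67 = -30*67 = -2010)
-131*33 + l = -131*33 - 2010 = -4323 - 2010 = -6333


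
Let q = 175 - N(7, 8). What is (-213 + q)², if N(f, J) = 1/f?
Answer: 71289/49 ≈ 1454.9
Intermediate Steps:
q = 1224/7 (q = 175 - 1/7 = 175 - 1*⅐ = 175 - ⅐ = 1224/7 ≈ 174.86)
(-213 + q)² = (-213 + 1224/7)² = (-267/7)² = 71289/49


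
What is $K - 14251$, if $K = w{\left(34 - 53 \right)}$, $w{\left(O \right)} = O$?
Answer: $-14270$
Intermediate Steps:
$K = -19$ ($K = 34 - 53 = -19$)
$K - 14251 = -19 - 14251 = -14270$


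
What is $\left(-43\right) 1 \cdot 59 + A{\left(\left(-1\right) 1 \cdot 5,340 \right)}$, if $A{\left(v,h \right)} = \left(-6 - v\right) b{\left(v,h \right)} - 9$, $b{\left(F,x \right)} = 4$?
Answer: $-2550$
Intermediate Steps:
$A{\left(v,h \right)} = -33 - 4 v$ ($A{\left(v,h \right)} = \left(-6 - v\right) 4 - 9 = \left(-24 - 4 v\right) - 9 = -33 - 4 v$)
$\left(-43\right) 1 \cdot 59 + A{\left(\left(-1\right) 1 \cdot 5,340 \right)} = \left(-43\right) 1 \cdot 59 - \left(33 + 4 \left(-1\right) 1 \cdot 5\right) = \left(-43\right) 59 - \left(33 + 4 \left(\left(-1\right) 5\right)\right) = -2537 - 13 = -2550$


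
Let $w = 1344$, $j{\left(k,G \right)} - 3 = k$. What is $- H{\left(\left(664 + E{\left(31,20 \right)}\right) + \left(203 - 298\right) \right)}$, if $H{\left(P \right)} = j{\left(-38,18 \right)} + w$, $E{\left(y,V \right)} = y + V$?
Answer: $-1309$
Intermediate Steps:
$j{\left(k,G \right)} = 3 + k$
$E{\left(y,V \right)} = V + y$
$H{\left(P \right)} = 1309$ ($H{\left(P \right)} = \left(3 - 38\right) + 1344 = -35 + 1344 = 1309$)
$- H{\left(\left(664 + E{\left(31,20 \right)}\right) + \left(203 - 298\right) \right)} = \left(-1\right) 1309 = -1309$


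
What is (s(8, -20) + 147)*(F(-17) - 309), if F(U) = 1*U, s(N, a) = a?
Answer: -41402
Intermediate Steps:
F(U) = U
(s(8, -20) + 147)*(F(-17) - 309) = (-20 + 147)*(-17 - 309) = 127*(-326) = -41402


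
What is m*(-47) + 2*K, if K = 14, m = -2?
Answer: 122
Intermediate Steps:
m*(-47) + 2*K = -2*(-47) + 2*14 = 94 + 28 = 122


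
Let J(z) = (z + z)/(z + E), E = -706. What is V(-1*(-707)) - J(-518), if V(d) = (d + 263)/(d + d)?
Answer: -34703/216342 ≈ -0.16041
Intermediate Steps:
J(z) = 2*z/(-706 + z) (J(z) = (z + z)/(z - 706) = (2*z)/(-706 + z) = 2*z/(-706 + z))
V(d) = (263 + d)/(2*d) (V(d) = (263 + d)/((2*d)) = (263 + d)*(1/(2*d)) = (263 + d)/(2*d))
V(-1*(-707)) - J(-518) = (263 - 1*(-707))/(2*((-1*(-707)))) - 2*(-518)/(-706 - 518) = (1/2)*(263 + 707)/707 - 2*(-518)/(-1224) = (1/2)*(1/707)*970 - 2*(-518)*(-1)/1224 = 485/707 - 1*259/306 = 485/707 - 259/306 = -34703/216342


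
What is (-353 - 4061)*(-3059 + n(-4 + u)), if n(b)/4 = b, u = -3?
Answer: 13626018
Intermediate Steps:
u = -3 (u = -1*3 = -3)
n(b) = 4*b
(-353 - 4061)*(-3059 + n(-4 + u)) = (-353 - 4061)*(-3059 + 4*(-4 - 3)) = -4414*(-3059 + 4*(-7)) = -4414*(-3059 - 28) = -4414*(-3087) = 13626018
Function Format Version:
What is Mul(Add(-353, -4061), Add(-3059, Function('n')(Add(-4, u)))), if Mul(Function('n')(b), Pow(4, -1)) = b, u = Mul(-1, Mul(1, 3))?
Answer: 13626018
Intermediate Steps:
u = -3 (u = Mul(-1, 3) = -3)
Function('n')(b) = Mul(4, b)
Mul(Add(-353, -4061), Add(-3059, Function('n')(Add(-4, u)))) = Mul(Add(-353, -4061), Add(-3059, Mul(4, Add(-4, -3)))) = Mul(-4414, Add(-3059, Mul(4, -7))) = Mul(-4414, Add(-3059, -28)) = Mul(-4414, -3087) = 13626018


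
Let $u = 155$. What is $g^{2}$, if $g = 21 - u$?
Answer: $17956$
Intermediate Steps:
$g = -134$ ($g = 21 - 155 = -134$)
$g^{2} = \left(-134\right)^{2} = 17956$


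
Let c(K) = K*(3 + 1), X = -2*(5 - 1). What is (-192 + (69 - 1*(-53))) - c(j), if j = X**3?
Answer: 1978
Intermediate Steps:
X = -8 (X = -2*4 = -8)
j = -512 (j = (-8)**3 = -512)
c(K) = 4*K (c(K) = K*4 = 4*K)
(-192 + (69 - 1*(-53))) - c(j) = (-192 + (69 - 1*(-53))) - 4*(-512) = (-192 + (69 + 53)) - 1*(-2048) = (-192 + 122) + 2048 = -70 + 2048 = 1978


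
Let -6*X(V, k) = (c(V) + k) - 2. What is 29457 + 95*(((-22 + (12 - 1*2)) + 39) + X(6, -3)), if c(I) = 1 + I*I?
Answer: 94546/3 ≈ 31515.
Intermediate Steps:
c(I) = 1 + I²
X(V, k) = ⅙ - k/6 - V²/6 (X(V, k) = -(((1 + V²) + k) - 2)/6 = -((1 + k + V²) - 2)/6 = -(-1 + k + V²)/6 = ⅙ - k/6 - V²/6)
29457 + 95*(((-22 + (12 - 1*2)) + 39) + X(6, -3)) = 29457 + 95*(((-22 + (12 - 1*2)) + 39) + (⅙ - ⅙*(-3) - ⅙*6²)) = 29457 + 95*(((-22 + (12 - 2)) + 39) + (⅙ + ½ - ⅙*36)) = 29457 + 95*(((-22 + 10) + 39) + (⅙ + ½ - 6)) = 29457 + 95*((-12 + 39) - 16/3) = 29457 + 95*(27 - 16/3) = 29457 + 95*(65/3) = 29457 + 6175/3 = 94546/3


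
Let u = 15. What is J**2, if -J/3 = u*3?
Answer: 18225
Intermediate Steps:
J = -135 (J = -45*3 = -3*45 = -135)
J**2 = (-135)**2 = 18225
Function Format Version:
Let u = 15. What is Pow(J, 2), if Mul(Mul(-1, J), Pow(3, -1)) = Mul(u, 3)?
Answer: 18225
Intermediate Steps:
J = -135 (J = Mul(-3, Mul(15, 3)) = Mul(-3, 45) = -135)
Pow(J, 2) = Pow(-135, 2) = 18225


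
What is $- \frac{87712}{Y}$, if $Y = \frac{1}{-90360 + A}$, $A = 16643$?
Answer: $6465865504$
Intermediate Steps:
$Y = - \frac{1}{73717}$ ($Y = \frac{1}{-90360 + 16643} = \frac{1}{-73717} = - \frac{1}{73717} \approx -1.3565 \cdot 10^{-5}$)
$- \frac{87712}{Y} = - \frac{87712}{- \frac{1}{73717}} = \left(-87712\right) \left(-73717\right) = 6465865504$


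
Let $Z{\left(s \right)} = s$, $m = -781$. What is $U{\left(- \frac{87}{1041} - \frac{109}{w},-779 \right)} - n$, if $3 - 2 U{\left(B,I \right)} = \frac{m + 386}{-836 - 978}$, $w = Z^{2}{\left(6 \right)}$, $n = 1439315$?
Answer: $- \frac{5221829773}{3628} \approx -1.4393 \cdot 10^{6}$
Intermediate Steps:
$w = 36$ ($w = 6^{2} = 36$)
$U{\left(B,I \right)} = \frac{5047}{3628}$ ($U{\left(B,I \right)} = \frac{3}{2} - \frac{\left(-781 + 386\right) \frac{1}{-836 - 978}}{2} = \frac{3}{2} - \frac{\left(-395\right) \frac{1}{-1814}}{2} = \frac{3}{2} - \frac{\left(-395\right) \left(- \frac{1}{1814}\right)}{2} = \frac{3}{2} - \frac{395}{3628} = \frac{5047}{3628}$)
$U{\left(- \frac{87}{1041} - \frac{109}{w},-779 \right)} - n = \frac{5047}{3628} - 1439315 = - \frac{5221829773}{3628}$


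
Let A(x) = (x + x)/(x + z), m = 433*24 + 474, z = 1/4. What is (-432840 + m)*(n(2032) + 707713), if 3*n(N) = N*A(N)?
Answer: -2432262232382934/8129 ≈ -2.9921e+11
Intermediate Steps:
z = ¼ ≈ 0.25000
m = 10866 (m = 10392 + 474 = 10866)
A(x) = 2*x/(¼ + x) (A(x) = (x + x)/(x + ¼) = (2*x)/(¼ + x) = 2*x/(¼ + x))
n(N) = 8*N²/(3*(1 + 4*N)) (n(N) = (N*(8*N/(1 + 4*N)))/3 = (8*N²/(1 + 4*N))/3 = 8*N²/(3*(1 + 4*N)))
(-432840 + m)*(n(2032) + 707713) = (-432840 + 10866)*((8/3)*2032²/(1 + 4*2032) + 707713) = -421974*((8/3)*4129024/(1 + 8128) + 707713) = -421974*((8/3)*4129024/8129 + 707713) = -421974*((8/3)*4129024*(1/8129) + 707713) = -421974*(33032192/24387 + 707713) = -421974*17292029123/24387 = -2432262232382934/8129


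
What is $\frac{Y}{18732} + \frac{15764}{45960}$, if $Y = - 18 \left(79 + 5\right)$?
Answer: $\frac{672023}{2562270} \approx 0.26228$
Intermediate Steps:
$Y = -1512$ ($Y = \left(-18\right) 84 = -1512$)
$\frac{Y}{18732} + \frac{15764}{45960} = - \frac{1512}{18732} + \frac{15764}{45960} = \left(-1512\right) \frac{1}{18732} + 15764 \cdot \frac{1}{45960} = - \frac{18}{223} + \frac{3941}{11490} = \frac{672023}{2562270}$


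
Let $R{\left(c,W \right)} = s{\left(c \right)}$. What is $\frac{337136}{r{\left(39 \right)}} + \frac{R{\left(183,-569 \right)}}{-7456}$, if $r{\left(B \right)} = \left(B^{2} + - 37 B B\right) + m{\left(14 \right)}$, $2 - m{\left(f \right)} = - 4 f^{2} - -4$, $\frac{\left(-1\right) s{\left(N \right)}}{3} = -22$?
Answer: $- \frac{629312075}{100607536} \approx -6.2551$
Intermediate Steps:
$s{\left(N \right)} = 66$ ($s{\left(N \right)} = \left(-3\right) \left(-22\right) = 66$)
$R{\left(c,W \right)} = 66$
$m{\left(f \right)} = -2 + 4 f^{2}$ ($m{\left(f \right)} = 2 - \left(- 4 f^{2} - -4\right) = 2 - \left(- 4 f^{2} + 4\right) = 2 - \left(4 - 4 f^{2}\right) = 2 + \left(-4 + 4 f^{2}\right) = -2 + 4 f^{2}$)
$r{\left(B \right)} = 782 - 36 B^{2}$ ($r{\left(B \right)} = \left(B^{2} + - 37 B B\right) - \left(2 - 4 \cdot 14^{2}\right) = \left(B^{2} - 37 B^{2}\right) + \left(-2 + 4 \cdot 196\right) = - 36 B^{2} + \left(-2 + 784\right) = - 36 B^{2} + 782 = 782 - 36 B^{2}$)
$\frac{337136}{r{\left(39 \right)}} + \frac{R{\left(183,-569 \right)}}{-7456} = \frac{337136}{782 - 36 \cdot 39^{2}} + \frac{66}{-7456} = \frac{337136}{782 - 54756} + 66 \left(- \frac{1}{7456}\right) = \frac{337136}{782 - 54756} - \frac{33}{3728} = \frac{337136}{-53974} - \frac{33}{3728} = 337136 \left(- \frac{1}{53974}\right) - \frac{33}{3728} = - \frac{168568}{26987} - \frac{33}{3728} = - \frac{629312075}{100607536}$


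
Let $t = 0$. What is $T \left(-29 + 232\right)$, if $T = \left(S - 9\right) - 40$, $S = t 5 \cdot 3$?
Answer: $-9947$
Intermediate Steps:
$S = 0$ ($S = 0 \cdot 5 \cdot 3 = 0 \cdot 3 = 0$)
$T = -49$ ($T = \left(0 - 9\right) - 40 = -9 - 40 = -49$)
$T \left(-29 + 232\right) = - 49 \left(-29 + 232\right) = \left(-49\right) 203 = -9947$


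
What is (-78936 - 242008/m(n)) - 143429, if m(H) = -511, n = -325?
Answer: -113386507/511 ≈ -2.2189e+5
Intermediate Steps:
(-78936 - 242008/m(n)) - 143429 = (-78936 - 242008/(-511)) - 143429 = (-78936 - 242008*(-1/511)) - 143429 = (-78936 + 242008/511) - 143429 = -40094288/511 - 143429 = -113386507/511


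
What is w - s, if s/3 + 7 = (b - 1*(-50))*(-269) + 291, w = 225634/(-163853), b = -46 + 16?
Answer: 2504759030/163853 ≈ 15287.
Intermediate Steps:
b = -30
w = -225634/163853 (w = 225634*(-1/163853) = -225634/163853 ≈ -1.3771)
s = -15288 (s = -21 + 3*((-30 - 1*(-50))*(-269) + 291) = -21 + 3*((-30 + 50)*(-269) + 291) = -21 + 3*(20*(-269) + 291) = -21 + 3*(-5380 + 291) = -21 + 3*(-5089) = -21 - 15267 = -15288)
w - s = -225634/163853 - 1*(-15288) = -225634/163853 + 15288 = 2504759030/163853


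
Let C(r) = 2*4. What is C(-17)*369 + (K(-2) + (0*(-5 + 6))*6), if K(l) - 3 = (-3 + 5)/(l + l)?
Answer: 5909/2 ≈ 2954.5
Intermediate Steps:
K(l) = 3 + 1/l (K(l) = 3 + (-3 + 5)/(l + l) = 3 + 2/((2*l)) = 3 + 2*(1/(2*l)) = 3 + 1/l)
C(r) = 8
C(-17)*369 + (K(-2) + (0*(-5 + 6))*6) = 8*369 + ((3 + 1/(-2)) + (0*(-5 + 6))*6) = 2952 + ((3 - ½) + (0*1)*6) = 2952 + (5/2 + 0*6) = 2952 + (5/2 + 0) = 2952 + 5/2 = 5909/2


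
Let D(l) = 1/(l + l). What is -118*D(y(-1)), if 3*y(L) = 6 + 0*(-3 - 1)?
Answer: -59/2 ≈ -29.500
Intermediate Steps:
y(L) = 2 (y(L) = (6 + 0*(-3 - 1))/3 = (6 + 0*(-4))/3 = (6 + 0)/3 = (⅓)*6 = 2)
D(l) = 1/(2*l)
-118*D(y(-1)) = -59/2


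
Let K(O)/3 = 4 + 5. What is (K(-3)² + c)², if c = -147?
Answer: 338724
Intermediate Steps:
K(O) = 27 (K(O) = 3*(4 + 5) = 3*9 = 27)
(K(-3)² + c)² = (27² - 147)² = (729 - 147)² = 582² = 338724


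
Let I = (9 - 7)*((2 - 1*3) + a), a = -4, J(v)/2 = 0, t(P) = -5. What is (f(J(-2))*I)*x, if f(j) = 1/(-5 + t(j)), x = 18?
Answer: 18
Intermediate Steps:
J(v) = 0 (J(v) = 2*0 = 0)
f(j) = -1/10 (f(j) = 1/(-5 - 5) = 1/(-10) = -1/10)
I = -10 (I = (9 - 7)*((2 - 1*3) - 4) = 2*((2 - 3) - 4) = 2*(-1 - 4) = 2*(-5) = -10)
(f(J(-2))*I)*x = -1/10*(-10)*18 = 1*18 = 18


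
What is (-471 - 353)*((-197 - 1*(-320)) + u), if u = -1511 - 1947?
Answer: 2748040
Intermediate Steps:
u = -3458
(-471 - 353)*((-197 - 1*(-320)) + u) = (-471 - 353)*((-197 - 1*(-320)) - 3458) = -824*((-197 + 320) - 3458) = -824*(123 - 3458) = -824*(-3335) = 2748040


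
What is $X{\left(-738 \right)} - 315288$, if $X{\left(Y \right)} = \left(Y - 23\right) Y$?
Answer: $246330$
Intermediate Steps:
$X{\left(Y \right)} = Y \left(-23 + Y\right)$ ($X{\left(Y \right)} = \left(-23 + Y\right) Y = Y \left(-23 + Y\right)$)
$X{\left(-738 \right)} - 315288 = - 738 \left(-23 - 738\right) - 315288 = \left(-738\right) \left(-761\right) - 315288 = 561618 - 315288 = 246330$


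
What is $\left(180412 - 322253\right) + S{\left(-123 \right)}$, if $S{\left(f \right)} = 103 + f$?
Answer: $-141861$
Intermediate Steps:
$\left(180412 - 322253\right) + S{\left(-123 \right)} = \left(180412 - 322253\right) + \left(103 - 123\right) = -141841 - 20 = -141861$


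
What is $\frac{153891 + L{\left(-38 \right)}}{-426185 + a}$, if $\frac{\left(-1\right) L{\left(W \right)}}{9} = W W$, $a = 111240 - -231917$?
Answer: $- \frac{46965}{27676} \approx -1.697$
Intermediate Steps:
$a = 343157$ ($a = 111240 + 231917 = 343157$)
$L{\left(W \right)} = - 9 W^{2}$ ($L{\left(W \right)} = - 9 W W = - 9 W^{2}$)
$\frac{153891 + L{\left(-38 \right)}}{-426185 + a} = \frac{153891 - 9 \left(-38\right)^{2}}{-426185 + 343157} = \frac{153891 - 12996}{-83028} = \left(153891 - 12996\right) \left(- \frac{1}{83028}\right) = 140895 \left(- \frac{1}{83028}\right) = - \frac{46965}{27676}$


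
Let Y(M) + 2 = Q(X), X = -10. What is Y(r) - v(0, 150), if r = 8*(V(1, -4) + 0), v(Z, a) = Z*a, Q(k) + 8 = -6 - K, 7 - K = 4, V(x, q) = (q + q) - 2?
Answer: -19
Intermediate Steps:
V(x, q) = -2 + 2*q (V(x, q) = 2*q - 2 = -2 + 2*q)
K = 3 (K = 7 - 1*4 = 7 - 4 = 3)
Q(k) = -17 (Q(k) = -8 + (-6 - 1*3) = -8 + (-6 - 3) = -8 - 9 = -17)
r = -80 (r = 8*((-2 + 2*(-4)) + 0) = 8*((-2 - 8) + 0) = 8*(-10 + 0) = 8*(-10) = -80)
Y(M) = -19 (Y(M) = -2 - 17 = -19)
Y(r) - v(0, 150) = -19 - 0*150 = -19 - 1*0 = -19 + 0 = -19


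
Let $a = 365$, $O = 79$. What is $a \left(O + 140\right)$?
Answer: $79935$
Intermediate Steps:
$a \left(O + 140\right) = 365 \left(79 + 140\right) = 365 \cdot 219 = 79935$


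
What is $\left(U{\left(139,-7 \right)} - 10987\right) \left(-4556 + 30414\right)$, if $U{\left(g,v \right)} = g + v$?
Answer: $-280688590$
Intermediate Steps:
$\left(U{\left(139,-7 \right)} - 10987\right) \left(-4556 + 30414\right) = \left(\left(139 - 7\right) - 10987\right) \left(-4556 + 30414\right) = \left(132 - 10987\right) 25858 = \left(-10855\right) 25858 = -280688590$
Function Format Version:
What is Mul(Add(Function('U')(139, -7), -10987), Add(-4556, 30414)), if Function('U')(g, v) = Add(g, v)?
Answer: -280688590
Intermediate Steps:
Mul(Add(Function('U')(139, -7), -10987), Add(-4556, 30414)) = Mul(Add(Add(139, -7), -10987), Add(-4556, 30414)) = Mul(Add(132, -10987), 25858) = Mul(-10855, 25858) = -280688590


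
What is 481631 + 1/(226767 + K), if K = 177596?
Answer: 194753756054/404363 ≈ 4.8163e+5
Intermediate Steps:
481631 + 1/(226767 + K) = 481631 + 1/(226767 + 177596) = 481631 + 1/404363 = 194753756054/404363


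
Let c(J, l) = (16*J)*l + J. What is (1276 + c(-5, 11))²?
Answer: 152881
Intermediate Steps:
c(J, l) = J + 16*J*l (c(J, l) = 16*J*l + J = J + 16*J*l)
(1276 + c(-5, 11))² = (1276 - 5*(1 + 16*11))² = (1276 - 5*(1 + 176))² = (1276 - 5*177)² = (1276 - 885)² = 391² = 152881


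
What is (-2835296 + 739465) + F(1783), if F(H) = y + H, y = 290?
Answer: -2093758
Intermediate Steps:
F(H) = 290 + H
(-2835296 + 739465) + F(1783) = (-2835296 + 739465) + (290 + 1783) = -2095831 + 2073 = -2093758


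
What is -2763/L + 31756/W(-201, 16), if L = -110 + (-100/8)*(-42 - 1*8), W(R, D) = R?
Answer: -16909703/103515 ≈ -163.35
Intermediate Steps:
L = 515 (L = -110 + (-100*⅛)*(-42 - 8) = -110 - 25/2*(-50) = -110 + 625 = 515)
-2763/L + 31756/W(-201, 16) = -2763/515 + 31756/(-201) = -2763*1/515 + 31756*(-1/201) = -2763/515 - 31756/201 = -16909703/103515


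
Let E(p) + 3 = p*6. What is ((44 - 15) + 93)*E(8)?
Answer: 5490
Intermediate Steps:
E(p) = -3 + 6*p (E(p) = -3 + p*6 = -3 + 6*p)
((44 - 15) + 93)*E(8) = ((44 - 15) + 93)*(-3 + 6*8) = (29 + 93)*(-3 + 48) = 122*45 = 5490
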